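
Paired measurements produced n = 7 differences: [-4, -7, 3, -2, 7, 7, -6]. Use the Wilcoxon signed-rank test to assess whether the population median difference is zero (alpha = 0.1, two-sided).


Step 1: Drop any zero differences (none here) and take |d_i|.
|d| = [4, 7, 3, 2, 7, 7, 6]
Step 2: Midrank |d_i| (ties get averaged ranks).
ranks: |4|->3, |7|->6, |3|->2, |2|->1, |7|->6, |7|->6, |6|->4
Step 3: Attach original signs; sum ranks with positive sign and with negative sign.
W+ = 2 + 6 + 6 = 14
W- = 3 + 6 + 1 + 4 = 14
(Check: W+ + W- = 28 should equal n(n+1)/2 = 28.)
Step 4: Test statistic W = min(W+, W-) = 14.
Step 5: Ties in |d|, so use the tie-corrected normal approximation.
        E[W] = n(n+1)/4 = 7*8/4 = 14.
        Tie groups: |d|=7 (t=3); sum(t^3 - t) = 24.
        Var[W] = n(n+1)(2n+1)/24 - sum(t^3-t)/48 = 840/24 - 24/48 = 34.5.
        z = (W - E[W]) / sqrt(Var[W]) = (14 - 14) / 5.8737 = 0.0000.
        Two-sided p = 2*Phi(z) = 1.000000.
Step 6: alpha = 0.1. fail to reject H0.

W+ = 14, W- = 14, W = min = 14, p = 1.000000, fail to reject H0.


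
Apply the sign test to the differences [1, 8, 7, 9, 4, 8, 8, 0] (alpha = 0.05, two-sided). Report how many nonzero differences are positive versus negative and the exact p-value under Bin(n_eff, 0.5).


Step 1: Discard zero differences. Original n = 8; n_eff = number of nonzero differences = 7.
Nonzero differences (with sign): +1, +8, +7, +9, +4, +8, +8
Step 2: Count signs: positive = 7, negative = 0.
Step 3: Under H0: P(positive) = 0.5, so the number of positives S ~ Bin(7, 0.5).
Step 4: Two-sided exact p-value = sum of Bin(7,0.5) probabilities at or below the observed probability = 0.015625.
Step 5: alpha = 0.05. reject H0.

n_eff = 7, pos = 7, neg = 0, p = 0.015625, reject H0.


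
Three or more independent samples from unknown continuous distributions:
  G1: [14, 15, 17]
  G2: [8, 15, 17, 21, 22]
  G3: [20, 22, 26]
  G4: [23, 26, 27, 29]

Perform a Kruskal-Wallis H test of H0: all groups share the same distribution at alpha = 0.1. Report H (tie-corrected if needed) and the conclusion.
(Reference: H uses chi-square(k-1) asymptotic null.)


Step 1: Combine all N = 15 observations and assign midranks.
sorted (value, group, rank): (8,G2,1), (14,G1,2), (15,G1,3.5), (15,G2,3.5), (17,G1,5.5), (17,G2,5.5), (20,G3,7), (21,G2,8), (22,G2,9.5), (22,G3,9.5), (23,G4,11), (26,G3,12.5), (26,G4,12.5), (27,G4,14), (29,G4,15)
Step 2: Sum ranks within each group.
R_1 = 11 (n_1 = 3)
R_2 = 27.5 (n_2 = 5)
R_3 = 29 (n_3 = 3)
R_4 = 52.5 (n_4 = 4)
Step 3: H = 12/(N(N+1)) * sum(R_i^2/n_i) - 3(N+1)
     = 12/(15*16) * (11^2/3 + 27.5^2/5 + 29^2/3 + 52.5^2/4) - 3*16
     = 0.050000 * 1160.98 - 48
     = 10.048958.
Step 4: Ties present; correction factor C = 1 - 24/(15^3 - 15) = 0.992857. Corrected H = 10.048958 / 0.992857 = 10.121253.
Step 5: Under H0, H ~ chi^2(3); p-value = 0.017563.
Step 6: alpha = 0.1. reject H0.

H = 10.1213, df = 3, p = 0.017563, reject H0.


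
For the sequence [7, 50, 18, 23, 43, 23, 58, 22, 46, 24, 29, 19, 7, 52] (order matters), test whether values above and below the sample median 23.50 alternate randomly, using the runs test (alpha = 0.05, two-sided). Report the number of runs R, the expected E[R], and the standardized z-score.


Step 1: Compute median = 23.50; label A = above, B = below.
Labels in order: BABBABABAAABBA  (n_A = 7, n_B = 7)
Step 2: Count runs R = 10.
Step 3: Under H0 (random ordering), E[R] = 2*n_A*n_B/(n_A+n_B) + 1 = 2*7*7/14 + 1 = 8.0000.
        Var[R] = 2*n_A*n_B*(2*n_A*n_B - n_A - n_B) / ((n_A+n_B)^2 * (n_A+n_B-1)) = 8232/2548 = 3.2308.
        SD[R] = 1.7974.
Step 4: Continuity-corrected z = (R - 0.5 - E[R]) / SD[R] = (10 - 0.5 - 8.0000) / 1.7974 = 0.8345.
Step 5: Two-sided p-value via normal approximation = 2*(1 - Phi(|z|)) = 0.403986.
Step 6: alpha = 0.05. fail to reject H0.

R = 10, z = 0.8345, p = 0.403986, fail to reject H0.


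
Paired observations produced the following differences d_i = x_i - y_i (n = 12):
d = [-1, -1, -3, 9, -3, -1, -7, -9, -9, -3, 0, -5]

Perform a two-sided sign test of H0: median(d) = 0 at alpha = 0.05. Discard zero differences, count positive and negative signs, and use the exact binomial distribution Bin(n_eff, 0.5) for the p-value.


Step 1: Discard zero differences. Original n = 12; n_eff = number of nonzero differences = 11.
Nonzero differences (with sign): -1, -1, -3, +9, -3, -1, -7, -9, -9, -3, -5
Step 2: Count signs: positive = 1, negative = 10.
Step 3: Under H0: P(positive) = 0.5, so the number of positives S ~ Bin(11, 0.5).
Step 4: Two-sided exact p-value = sum of Bin(11,0.5) probabilities at or below the observed probability = 0.011719.
Step 5: alpha = 0.05. reject H0.

n_eff = 11, pos = 1, neg = 10, p = 0.011719, reject H0.


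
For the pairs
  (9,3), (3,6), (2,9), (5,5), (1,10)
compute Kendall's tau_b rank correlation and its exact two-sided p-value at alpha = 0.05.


Step 1: Enumerate the 10 unordered pairs (i,j) with i<j and classify each by sign(x_j-x_i) * sign(y_j-y_i).
  (1,2):dx=-6,dy=+3->D; (1,3):dx=-7,dy=+6->D; (1,4):dx=-4,dy=+2->D; (1,5):dx=-8,dy=+7->D
  (2,3):dx=-1,dy=+3->D; (2,4):dx=+2,dy=-1->D; (2,5):dx=-2,dy=+4->D; (3,4):dx=+3,dy=-4->D
  (3,5):dx=-1,dy=+1->D; (4,5):dx=-4,dy=+5->D
Step 2: C = 0, D = 10, total pairs = 10.
Step 3: tau = (C - D)/(n(n-1)/2) = (0 - 10)/10 = -1.000000.
Step 4: Exact two-sided p-value (enumerate n! = 120 permutations of y under H0): p = 0.016667.
Step 5: alpha = 0.05. reject H0.

tau_b = -1.0000 (C=0, D=10), p = 0.016667, reject H0.


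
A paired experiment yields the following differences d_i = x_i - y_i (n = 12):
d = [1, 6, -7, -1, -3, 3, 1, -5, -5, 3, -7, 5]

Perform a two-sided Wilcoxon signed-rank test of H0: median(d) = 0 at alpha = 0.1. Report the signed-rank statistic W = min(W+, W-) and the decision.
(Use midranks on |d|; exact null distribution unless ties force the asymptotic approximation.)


Step 1: Drop any zero differences (none here) and take |d_i|.
|d| = [1, 6, 7, 1, 3, 3, 1, 5, 5, 3, 7, 5]
Step 2: Midrank |d_i| (ties get averaged ranks).
ranks: |1|->2, |6|->10, |7|->11.5, |1|->2, |3|->5, |3|->5, |1|->2, |5|->8, |5|->8, |3|->5, |7|->11.5, |5|->8
Step 3: Attach original signs; sum ranks with positive sign and with negative sign.
W+ = 2 + 10 + 5 + 2 + 5 + 8 = 32
W- = 11.5 + 2 + 5 + 8 + 8 + 11.5 = 46
(Check: W+ + W- = 78 should equal n(n+1)/2 = 78.)
Step 4: Test statistic W = min(W+, W-) = 32.
Step 5: Ties in |d|, so use the tie-corrected normal approximation.
        E[W] = n(n+1)/4 = 12*13/4 = 39.
        Tie groups: |d|=1 (t=3), |d|=3 (t=3), |d|=5 (t=3), |d|=7 (t=2); sum(t^3 - t) = 78.
        Var[W] = n(n+1)(2n+1)/24 - sum(t^3-t)/48 = 3900/24 - 78/48 = 160.875.
        z = (W - E[W]) / sqrt(Var[W]) = (32 - 39) / 12.6837 = -0.5519.
        Two-sided p = 2*Phi(z) = 0.581023.
Step 6: alpha = 0.1. fail to reject H0.

W+ = 32, W- = 46, W = min = 32, p = 0.581023, fail to reject H0.


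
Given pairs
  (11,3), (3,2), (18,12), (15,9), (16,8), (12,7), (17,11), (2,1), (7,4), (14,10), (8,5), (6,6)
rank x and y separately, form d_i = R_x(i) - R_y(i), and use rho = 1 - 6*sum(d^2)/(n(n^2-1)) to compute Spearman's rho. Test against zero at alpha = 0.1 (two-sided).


Step 1: Rank x and y separately (midranks; no ties here).
rank(x): 11->6, 3->2, 18->12, 15->9, 16->10, 12->7, 17->11, 2->1, 7->4, 14->8, 8->5, 6->3
rank(y): 3->3, 2->2, 12->12, 9->9, 8->8, 7->7, 11->11, 1->1, 4->4, 10->10, 5->5, 6->6
Step 2: d_i = R_x(i) - R_y(i); compute d_i^2.
  (6-3)^2=9, (2-2)^2=0, (12-12)^2=0, (9-9)^2=0, (10-8)^2=4, (7-7)^2=0, (11-11)^2=0, (1-1)^2=0, (4-4)^2=0, (8-10)^2=4, (5-5)^2=0, (3-6)^2=9
sum(d^2) = 26.
Step 3: rho = 1 - 6*26 / (12*(12^2 - 1)) = 1 - 156/1716 = 0.909091.
Step 4: Under H0, t = rho * sqrt((n-2)/(1-rho^2)) = 6.9007 ~ t(10).
Step 5: Two-sided p-value from the t-distribution with 10 df = 0.000042.
Step 6: alpha = 0.1. reject H0.

rho = 0.9091, p = 0.000042, reject H0 at alpha = 0.1.


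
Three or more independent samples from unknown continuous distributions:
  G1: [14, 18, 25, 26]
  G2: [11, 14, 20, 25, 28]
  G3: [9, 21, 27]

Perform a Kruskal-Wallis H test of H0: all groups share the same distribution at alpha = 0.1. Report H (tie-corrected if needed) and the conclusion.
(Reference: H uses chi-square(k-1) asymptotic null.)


Step 1: Combine all N = 12 observations and assign midranks.
sorted (value, group, rank): (9,G3,1), (11,G2,2), (14,G1,3.5), (14,G2,3.5), (18,G1,5), (20,G2,6), (21,G3,7), (25,G1,8.5), (25,G2,8.5), (26,G1,10), (27,G3,11), (28,G2,12)
Step 2: Sum ranks within each group.
R_1 = 27 (n_1 = 4)
R_2 = 32 (n_2 = 5)
R_3 = 19 (n_3 = 3)
Step 3: H = 12/(N(N+1)) * sum(R_i^2/n_i) - 3(N+1)
     = 12/(12*13) * (27^2/4 + 32^2/5 + 19^2/3) - 3*13
     = 0.076923 * 507.383 - 39
     = 0.029487.
Step 4: Ties present; correction factor C = 1 - 12/(12^3 - 12) = 0.993007. Corrected H = 0.029487 / 0.993007 = 0.029695.
Step 5: Under H0, H ~ chi^2(2); p-value = 0.985262.
Step 6: alpha = 0.1. fail to reject H0.

H = 0.0297, df = 2, p = 0.985262, fail to reject H0.


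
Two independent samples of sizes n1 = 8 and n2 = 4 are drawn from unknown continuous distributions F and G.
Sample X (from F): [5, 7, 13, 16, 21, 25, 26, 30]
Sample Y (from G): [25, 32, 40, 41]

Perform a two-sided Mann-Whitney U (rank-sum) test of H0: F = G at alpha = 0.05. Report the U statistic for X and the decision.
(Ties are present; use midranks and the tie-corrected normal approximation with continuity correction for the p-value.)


Step 1: Combine and sort all 12 observations; assign midranks.
sorted (value, group): (5,X), (7,X), (13,X), (16,X), (21,X), (25,X), (25,Y), (26,X), (30,X), (32,Y), (40,Y), (41,Y)
ranks: 5->1, 7->2, 13->3, 16->4, 21->5, 25->6.5, 25->6.5, 26->8, 30->9, 32->10, 40->11, 41->12
Step 2: Rank sum for X: R1 = 1 + 2 + 3 + 4 + 5 + 6.5 + 8 + 9 = 38.5.
Step 3: U_X = R1 - n1(n1+1)/2 = 38.5 - 8*9/2 = 38.5 - 36 = 2.5.
       U_Y = n1*n2 - U_X = 32 - 2.5 = 29.5.
Step 4: Ties are present, so use the tie-corrected normal approximation (with continuity correction) for the p-value.
Step 5: p-value = 0.026980; compare to alpha = 0.05. reject H0.

U_X = 2.5, p = 0.026980, reject H0 at alpha = 0.05.


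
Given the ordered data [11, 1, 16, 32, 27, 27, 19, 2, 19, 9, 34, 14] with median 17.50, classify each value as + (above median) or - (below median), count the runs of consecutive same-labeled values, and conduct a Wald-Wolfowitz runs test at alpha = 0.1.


Step 1: Compute median = 17.50; label A = above, B = below.
Labels in order: BBBAAAABABAB  (n_A = 6, n_B = 6)
Step 2: Count runs R = 7.
Step 3: Under H0 (random ordering), E[R] = 2*n_A*n_B/(n_A+n_B) + 1 = 2*6*6/12 + 1 = 7.0000.
        Var[R] = 2*n_A*n_B*(2*n_A*n_B - n_A - n_B) / ((n_A+n_B)^2 * (n_A+n_B-1)) = 4320/1584 = 2.7273.
        SD[R] = 1.6514.
Step 4: R = E[R], so z = 0 with no continuity correction.
Step 5: Two-sided p-value via normal approximation = 2*(1 - Phi(|z|)) = 1.000000.
Step 6: alpha = 0.1. fail to reject H0.

R = 7, z = 0.0000, p = 1.000000, fail to reject H0.


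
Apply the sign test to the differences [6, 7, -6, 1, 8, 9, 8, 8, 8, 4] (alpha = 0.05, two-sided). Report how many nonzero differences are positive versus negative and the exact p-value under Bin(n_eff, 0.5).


Step 1: Discard zero differences. Original n = 10; n_eff = number of nonzero differences = 10.
Nonzero differences (with sign): +6, +7, -6, +1, +8, +9, +8, +8, +8, +4
Step 2: Count signs: positive = 9, negative = 1.
Step 3: Under H0: P(positive) = 0.5, so the number of positives S ~ Bin(10, 0.5).
Step 4: Two-sided exact p-value = sum of Bin(10,0.5) probabilities at or below the observed probability = 0.021484.
Step 5: alpha = 0.05. reject H0.

n_eff = 10, pos = 9, neg = 1, p = 0.021484, reject H0.


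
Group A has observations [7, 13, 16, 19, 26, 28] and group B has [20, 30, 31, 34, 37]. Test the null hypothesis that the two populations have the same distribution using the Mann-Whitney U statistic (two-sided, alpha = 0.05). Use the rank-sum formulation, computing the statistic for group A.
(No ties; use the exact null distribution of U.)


Step 1: Combine and sort all 11 observations; assign midranks.
sorted (value, group): (7,X), (13,X), (16,X), (19,X), (20,Y), (26,X), (28,X), (30,Y), (31,Y), (34,Y), (37,Y)
ranks: 7->1, 13->2, 16->3, 19->4, 20->5, 26->6, 28->7, 30->8, 31->9, 34->10, 37->11
Step 2: Rank sum for X: R1 = 1 + 2 + 3 + 4 + 6 + 7 = 23.
Step 3: U_X = R1 - n1(n1+1)/2 = 23 - 6*7/2 = 23 - 21 = 2.
       U_Y = n1*n2 - U_X = 30 - 2 = 28.
Step 4: No ties, so the exact null distribution of U (based on enumerating the C(11,6) = 462 equally likely rank assignments) gives the two-sided p-value.
Step 5: p-value = 0.017316; compare to alpha = 0.05. reject H0.

U_X = 2, p = 0.017316, reject H0 at alpha = 0.05.


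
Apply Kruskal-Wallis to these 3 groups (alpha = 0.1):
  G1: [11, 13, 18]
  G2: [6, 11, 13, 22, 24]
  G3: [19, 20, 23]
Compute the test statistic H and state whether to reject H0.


Step 1: Combine all N = 11 observations and assign midranks.
sorted (value, group, rank): (6,G2,1), (11,G1,2.5), (11,G2,2.5), (13,G1,4.5), (13,G2,4.5), (18,G1,6), (19,G3,7), (20,G3,8), (22,G2,9), (23,G3,10), (24,G2,11)
Step 2: Sum ranks within each group.
R_1 = 13 (n_1 = 3)
R_2 = 28 (n_2 = 5)
R_3 = 25 (n_3 = 3)
Step 3: H = 12/(N(N+1)) * sum(R_i^2/n_i) - 3(N+1)
     = 12/(11*12) * (13^2/3 + 28^2/5 + 25^2/3) - 3*12
     = 0.090909 * 421.467 - 36
     = 2.315152.
Step 4: Ties present; correction factor C = 1 - 12/(11^3 - 11) = 0.990909. Corrected H = 2.315152 / 0.990909 = 2.336391.
Step 5: Under H0, H ~ chi^2(2); p-value = 0.310927.
Step 6: alpha = 0.1. fail to reject H0.

H = 2.3364, df = 2, p = 0.310927, fail to reject H0.


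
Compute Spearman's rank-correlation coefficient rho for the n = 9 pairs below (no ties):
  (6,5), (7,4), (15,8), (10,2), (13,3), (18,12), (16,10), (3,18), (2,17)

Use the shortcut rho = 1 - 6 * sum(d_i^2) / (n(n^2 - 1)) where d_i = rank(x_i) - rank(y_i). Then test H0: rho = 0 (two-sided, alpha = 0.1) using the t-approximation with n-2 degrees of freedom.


Step 1: Rank x and y separately (midranks; no ties here).
rank(x): 6->3, 7->4, 15->7, 10->5, 13->6, 18->9, 16->8, 3->2, 2->1
rank(y): 5->4, 4->3, 8->5, 2->1, 3->2, 12->7, 10->6, 18->9, 17->8
Step 2: d_i = R_x(i) - R_y(i); compute d_i^2.
  (3-4)^2=1, (4-3)^2=1, (7-5)^2=4, (5-1)^2=16, (6-2)^2=16, (9-7)^2=4, (8-6)^2=4, (2-9)^2=49, (1-8)^2=49
sum(d^2) = 144.
Step 3: rho = 1 - 6*144 / (9*(9^2 - 1)) = 1 - 864/720 = -0.200000.
Step 4: Under H0, t = rho * sqrt((n-2)/(1-rho^2)) = -0.5401 ~ t(7).
Step 5: Two-sided p-value from the t-distribution with 7 df = 0.605901.
Step 6: alpha = 0.1. fail to reject H0.

rho = -0.2000, p = 0.605901, fail to reject H0 at alpha = 0.1.


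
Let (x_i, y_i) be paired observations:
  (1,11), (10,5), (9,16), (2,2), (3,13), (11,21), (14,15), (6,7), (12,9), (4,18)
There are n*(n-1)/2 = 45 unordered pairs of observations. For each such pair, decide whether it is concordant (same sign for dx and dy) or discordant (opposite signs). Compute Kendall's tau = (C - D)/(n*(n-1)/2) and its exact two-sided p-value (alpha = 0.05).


Step 1: Enumerate the 45 unordered pairs (i,j) with i<j and classify each by sign(x_j-x_i) * sign(y_j-y_i).
  (1,2):dx=+9,dy=-6->D; (1,3):dx=+8,dy=+5->C; (1,4):dx=+1,dy=-9->D; (1,5):dx=+2,dy=+2->C
  (1,6):dx=+10,dy=+10->C; (1,7):dx=+13,dy=+4->C; (1,8):dx=+5,dy=-4->D; (1,9):dx=+11,dy=-2->D
  (1,10):dx=+3,dy=+7->C; (2,3):dx=-1,dy=+11->D; (2,4):dx=-8,dy=-3->C; (2,5):dx=-7,dy=+8->D
  (2,6):dx=+1,dy=+16->C; (2,7):dx=+4,dy=+10->C; (2,8):dx=-4,dy=+2->D; (2,9):dx=+2,dy=+4->C
  (2,10):dx=-6,dy=+13->D; (3,4):dx=-7,dy=-14->C; (3,5):dx=-6,dy=-3->C; (3,6):dx=+2,dy=+5->C
  (3,7):dx=+5,dy=-1->D; (3,8):dx=-3,dy=-9->C; (3,9):dx=+3,dy=-7->D; (3,10):dx=-5,dy=+2->D
  (4,5):dx=+1,dy=+11->C; (4,6):dx=+9,dy=+19->C; (4,7):dx=+12,dy=+13->C; (4,8):dx=+4,dy=+5->C
  (4,9):dx=+10,dy=+7->C; (4,10):dx=+2,dy=+16->C; (5,6):dx=+8,dy=+8->C; (5,7):dx=+11,dy=+2->C
  (5,8):dx=+3,dy=-6->D; (5,9):dx=+9,dy=-4->D; (5,10):dx=+1,dy=+5->C; (6,7):dx=+3,dy=-6->D
  (6,8):dx=-5,dy=-14->C; (6,9):dx=+1,dy=-12->D; (6,10):dx=-7,dy=-3->C; (7,8):dx=-8,dy=-8->C
  (7,9):dx=-2,dy=-6->C; (7,10):dx=-10,dy=+3->D; (8,9):dx=+6,dy=+2->C; (8,10):dx=-2,dy=+11->D
  (9,10):dx=-8,dy=+9->D
Step 2: C = 27, D = 18, total pairs = 45.
Step 3: tau = (C - D)/(n(n-1)/2) = (27 - 18)/45 = 0.200000.
Step 4: Exact two-sided p-value (enumerate n! = 3628800 permutations of y under H0): p = 0.484313.
Step 5: alpha = 0.05. fail to reject H0.

tau_b = 0.2000 (C=27, D=18), p = 0.484313, fail to reject H0.


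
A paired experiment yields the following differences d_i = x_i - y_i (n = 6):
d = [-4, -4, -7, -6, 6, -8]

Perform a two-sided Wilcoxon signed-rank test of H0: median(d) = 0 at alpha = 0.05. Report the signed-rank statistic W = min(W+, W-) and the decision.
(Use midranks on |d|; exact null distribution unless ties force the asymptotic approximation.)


Step 1: Drop any zero differences (none here) and take |d_i|.
|d| = [4, 4, 7, 6, 6, 8]
Step 2: Midrank |d_i| (ties get averaged ranks).
ranks: |4|->1.5, |4|->1.5, |7|->5, |6|->3.5, |6|->3.5, |8|->6
Step 3: Attach original signs; sum ranks with positive sign and with negative sign.
W+ = 3.5 = 3.5
W- = 1.5 + 1.5 + 5 + 3.5 + 6 = 17.5
(Check: W+ + W- = 21 should equal n(n+1)/2 = 21.)
Step 4: Test statistic W = min(W+, W-) = 3.5.
Step 5: Ties in |d|, so use the tie-corrected normal approximation.
        E[W] = n(n+1)/4 = 6*7/4 = 10.5.
        Tie groups: |d|=4 (t=2), |d|=6 (t=2); sum(t^3 - t) = 12.
        Var[W] = n(n+1)(2n+1)/24 - sum(t^3-t)/48 = 546/24 - 12/48 = 22.5.
        z = (W - E[W]) / sqrt(Var[W]) = (3.5 - 10.5) / 4.7434 = -1.4757.
        Two-sided p = 2*Phi(z) = 0.140017.
Step 6: alpha = 0.05. fail to reject H0.

W+ = 3.5, W- = 17.5, W = min = 3.5, p = 0.140017, fail to reject H0.


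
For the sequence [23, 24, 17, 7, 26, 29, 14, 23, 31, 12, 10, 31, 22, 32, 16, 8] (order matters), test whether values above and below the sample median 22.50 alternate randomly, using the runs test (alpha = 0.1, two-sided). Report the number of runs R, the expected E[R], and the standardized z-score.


Step 1: Compute median = 22.50; label A = above, B = below.
Labels in order: AABBAABAABBABABB  (n_A = 8, n_B = 8)
Step 2: Count runs R = 10.
Step 3: Under H0 (random ordering), E[R] = 2*n_A*n_B/(n_A+n_B) + 1 = 2*8*8/16 + 1 = 9.0000.
        Var[R] = 2*n_A*n_B*(2*n_A*n_B - n_A - n_B) / ((n_A+n_B)^2 * (n_A+n_B-1)) = 14336/3840 = 3.7333.
        SD[R] = 1.9322.
Step 4: Continuity-corrected z = (R - 0.5 - E[R]) / SD[R] = (10 - 0.5 - 9.0000) / 1.9322 = 0.2588.
Step 5: Two-sided p-value via normal approximation = 2*(1 - Phi(|z|)) = 0.795809.
Step 6: alpha = 0.1. fail to reject H0.

R = 10, z = 0.2588, p = 0.795809, fail to reject H0.


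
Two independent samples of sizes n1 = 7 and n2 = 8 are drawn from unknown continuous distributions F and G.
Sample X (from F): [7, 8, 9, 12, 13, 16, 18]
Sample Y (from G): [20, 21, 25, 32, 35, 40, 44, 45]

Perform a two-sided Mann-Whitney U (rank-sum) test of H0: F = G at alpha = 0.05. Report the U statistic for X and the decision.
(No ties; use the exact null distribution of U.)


Step 1: Combine and sort all 15 observations; assign midranks.
sorted (value, group): (7,X), (8,X), (9,X), (12,X), (13,X), (16,X), (18,X), (20,Y), (21,Y), (25,Y), (32,Y), (35,Y), (40,Y), (44,Y), (45,Y)
ranks: 7->1, 8->2, 9->3, 12->4, 13->5, 16->6, 18->7, 20->8, 21->9, 25->10, 32->11, 35->12, 40->13, 44->14, 45->15
Step 2: Rank sum for X: R1 = 1 + 2 + 3 + 4 + 5 + 6 + 7 = 28.
Step 3: U_X = R1 - n1(n1+1)/2 = 28 - 7*8/2 = 28 - 28 = 0.
       U_Y = n1*n2 - U_X = 56 - 0 = 56.
Step 4: No ties, so the exact null distribution of U (based on enumerating the C(15,7) = 6435 equally likely rank assignments) gives the two-sided p-value.
Step 5: p-value = 0.000311; compare to alpha = 0.05. reject H0.

U_X = 0, p = 0.000311, reject H0 at alpha = 0.05.


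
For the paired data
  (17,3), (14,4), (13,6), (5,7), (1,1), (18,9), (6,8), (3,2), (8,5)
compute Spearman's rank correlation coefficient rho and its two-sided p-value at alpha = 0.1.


Step 1: Rank x and y separately (midranks; no ties here).
rank(x): 17->8, 14->7, 13->6, 5->3, 1->1, 18->9, 6->4, 3->2, 8->5
rank(y): 3->3, 4->4, 6->6, 7->7, 1->1, 9->9, 8->8, 2->2, 5->5
Step 2: d_i = R_x(i) - R_y(i); compute d_i^2.
  (8-3)^2=25, (7-4)^2=9, (6-6)^2=0, (3-7)^2=16, (1-1)^2=0, (9-9)^2=0, (4-8)^2=16, (2-2)^2=0, (5-5)^2=0
sum(d^2) = 66.
Step 3: rho = 1 - 6*66 / (9*(9^2 - 1)) = 1 - 396/720 = 0.450000.
Step 4: Under H0, t = rho * sqrt((n-2)/(1-rho^2)) = 1.3332 ~ t(7).
Step 5: Two-sided p-value from the t-distribution with 7 df = 0.224216.
Step 6: alpha = 0.1. fail to reject H0.

rho = 0.4500, p = 0.224216, fail to reject H0 at alpha = 0.1.


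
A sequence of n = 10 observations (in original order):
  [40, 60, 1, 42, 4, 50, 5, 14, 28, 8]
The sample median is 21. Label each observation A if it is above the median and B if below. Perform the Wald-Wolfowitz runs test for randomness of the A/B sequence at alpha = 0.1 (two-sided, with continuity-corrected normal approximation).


Step 1: Compute median = 21; label A = above, B = below.
Labels in order: AABABABBAB  (n_A = 5, n_B = 5)
Step 2: Count runs R = 8.
Step 3: Under H0 (random ordering), E[R] = 2*n_A*n_B/(n_A+n_B) + 1 = 2*5*5/10 + 1 = 6.0000.
        Var[R] = 2*n_A*n_B*(2*n_A*n_B - n_A - n_B) / ((n_A+n_B)^2 * (n_A+n_B-1)) = 2000/900 = 2.2222.
        SD[R] = 1.4907.
Step 4: Continuity-corrected z = (R - 0.5 - E[R]) / SD[R] = (8 - 0.5 - 6.0000) / 1.4907 = 1.0062.
Step 5: Two-sided p-value via normal approximation = 2*(1 - Phi(|z|)) = 0.314305.
Step 6: alpha = 0.1. fail to reject H0.

R = 8, z = 1.0062, p = 0.314305, fail to reject H0.


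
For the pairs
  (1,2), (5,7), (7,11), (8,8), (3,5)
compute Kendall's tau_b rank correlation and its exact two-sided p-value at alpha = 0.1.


Step 1: Enumerate the 10 unordered pairs (i,j) with i<j and classify each by sign(x_j-x_i) * sign(y_j-y_i).
  (1,2):dx=+4,dy=+5->C; (1,3):dx=+6,dy=+9->C; (1,4):dx=+7,dy=+6->C; (1,5):dx=+2,dy=+3->C
  (2,3):dx=+2,dy=+4->C; (2,4):dx=+3,dy=+1->C; (2,5):dx=-2,dy=-2->C; (3,4):dx=+1,dy=-3->D
  (3,5):dx=-4,dy=-6->C; (4,5):dx=-5,dy=-3->C
Step 2: C = 9, D = 1, total pairs = 10.
Step 3: tau = (C - D)/(n(n-1)/2) = (9 - 1)/10 = 0.800000.
Step 4: Exact two-sided p-value (enumerate n! = 120 permutations of y under H0): p = 0.083333.
Step 5: alpha = 0.1. reject H0.

tau_b = 0.8000 (C=9, D=1), p = 0.083333, reject H0.


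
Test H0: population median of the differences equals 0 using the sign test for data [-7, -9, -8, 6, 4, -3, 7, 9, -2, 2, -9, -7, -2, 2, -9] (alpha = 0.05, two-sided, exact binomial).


Step 1: Discard zero differences. Original n = 15; n_eff = number of nonzero differences = 15.
Nonzero differences (with sign): -7, -9, -8, +6, +4, -3, +7, +9, -2, +2, -9, -7, -2, +2, -9
Step 2: Count signs: positive = 6, negative = 9.
Step 3: Under H0: P(positive) = 0.5, so the number of positives S ~ Bin(15, 0.5).
Step 4: Two-sided exact p-value = sum of Bin(15,0.5) probabilities at or below the observed probability = 0.607239.
Step 5: alpha = 0.05. fail to reject H0.

n_eff = 15, pos = 6, neg = 9, p = 0.607239, fail to reject H0.


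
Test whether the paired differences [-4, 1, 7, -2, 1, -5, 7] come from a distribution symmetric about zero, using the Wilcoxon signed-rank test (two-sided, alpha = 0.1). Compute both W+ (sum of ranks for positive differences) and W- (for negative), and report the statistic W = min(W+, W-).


Step 1: Drop any zero differences (none here) and take |d_i|.
|d| = [4, 1, 7, 2, 1, 5, 7]
Step 2: Midrank |d_i| (ties get averaged ranks).
ranks: |4|->4, |1|->1.5, |7|->6.5, |2|->3, |1|->1.5, |5|->5, |7|->6.5
Step 3: Attach original signs; sum ranks with positive sign and with negative sign.
W+ = 1.5 + 6.5 + 1.5 + 6.5 = 16
W- = 4 + 3 + 5 = 12
(Check: W+ + W- = 28 should equal n(n+1)/2 = 28.)
Step 4: Test statistic W = min(W+, W-) = 12.
Step 5: Ties in |d|, so use the tie-corrected normal approximation.
        E[W] = n(n+1)/4 = 7*8/4 = 14.
        Tie groups: |d|=1 (t=2), |d|=7 (t=2); sum(t^3 - t) = 12.
        Var[W] = n(n+1)(2n+1)/24 - sum(t^3-t)/48 = 840/24 - 12/48 = 34.75.
        z = (W - E[W]) / sqrt(Var[W]) = (12 - 14) / 5.8949 = -0.3393.
        Two-sided p = 2*Phi(z) = 0.734402.
Step 6: alpha = 0.1. fail to reject H0.

W+ = 16, W- = 12, W = min = 12, p = 0.734402, fail to reject H0.


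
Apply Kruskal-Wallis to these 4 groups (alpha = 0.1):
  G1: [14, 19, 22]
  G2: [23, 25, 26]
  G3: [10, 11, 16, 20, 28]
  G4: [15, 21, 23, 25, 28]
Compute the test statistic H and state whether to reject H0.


Step 1: Combine all N = 16 observations and assign midranks.
sorted (value, group, rank): (10,G3,1), (11,G3,2), (14,G1,3), (15,G4,4), (16,G3,5), (19,G1,6), (20,G3,7), (21,G4,8), (22,G1,9), (23,G2,10.5), (23,G4,10.5), (25,G2,12.5), (25,G4,12.5), (26,G2,14), (28,G3,15.5), (28,G4,15.5)
Step 2: Sum ranks within each group.
R_1 = 18 (n_1 = 3)
R_2 = 37 (n_2 = 3)
R_3 = 30.5 (n_3 = 5)
R_4 = 50.5 (n_4 = 5)
Step 3: H = 12/(N(N+1)) * sum(R_i^2/n_i) - 3(N+1)
     = 12/(16*17) * (18^2/3 + 37^2/3 + 30.5^2/5 + 50.5^2/5) - 3*17
     = 0.044118 * 1260.43 - 51
     = 4.607353.
Step 4: Ties present; correction factor C = 1 - 18/(16^3 - 16) = 0.995588. Corrected H = 4.607353 / 0.995588 = 4.627770.
Step 5: Under H0, H ~ chi^2(3); p-value = 0.201173.
Step 6: alpha = 0.1. fail to reject H0.

H = 4.6278, df = 3, p = 0.201173, fail to reject H0.


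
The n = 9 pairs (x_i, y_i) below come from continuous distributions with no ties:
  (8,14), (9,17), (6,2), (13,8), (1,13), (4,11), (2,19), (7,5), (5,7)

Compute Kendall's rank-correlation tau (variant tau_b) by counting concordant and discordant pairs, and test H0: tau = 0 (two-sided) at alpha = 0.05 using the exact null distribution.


Step 1: Enumerate the 36 unordered pairs (i,j) with i<j and classify each by sign(x_j-x_i) * sign(y_j-y_i).
  (1,2):dx=+1,dy=+3->C; (1,3):dx=-2,dy=-12->C; (1,4):dx=+5,dy=-6->D; (1,5):dx=-7,dy=-1->C
  (1,6):dx=-4,dy=-3->C; (1,7):dx=-6,dy=+5->D; (1,8):dx=-1,dy=-9->C; (1,9):dx=-3,dy=-7->C
  (2,3):dx=-3,dy=-15->C; (2,4):dx=+4,dy=-9->D; (2,5):dx=-8,dy=-4->C; (2,6):dx=-5,dy=-6->C
  (2,7):dx=-7,dy=+2->D; (2,8):dx=-2,dy=-12->C; (2,9):dx=-4,dy=-10->C; (3,4):dx=+7,dy=+6->C
  (3,5):dx=-5,dy=+11->D; (3,6):dx=-2,dy=+9->D; (3,7):dx=-4,dy=+17->D; (3,8):dx=+1,dy=+3->C
  (3,9):dx=-1,dy=+5->D; (4,5):dx=-12,dy=+5->D; (4,6):dx=-9,dy=+3->D; (4,7):dx=-11,dy=+11->D
  (4,8):dx=-6,dy=-3->C; (4,9):dx=-8,dy=-1->C; (5,6):dx=+3,dy=-2->D; (5,7):dx=+1,dy=+6->C
  (5,8):dx=+6,dy=-8->D; (5,9):dx=+4,dy=-6->D; (6,7):dx=-2,dy=+8->D; (6,8):dx=+3,dy=-6->D
  (6,9):dx=+1,dy=-4->D; (7,8):dx=+5,dy=-14->D; (7,9):dx=+3,dy=-12->D; (8,9):dx=-2,dy=+2->D
Step 2: C = 16, D = 20, total pairs = 36.
Step 3: tau = (C - D)/(n(n-1)/2) = (16 - 20)/36 = -0.111111.
Step 4: Exact two-sided p-value (enumerate n! = 362880 permutations of y under H0): p = 0.761414.
Step 5: alpha = 0.05. fail to reject H0.

tau_b = -0.1111 (C=16, D=20), p = 0.761414, fail to reject H0.


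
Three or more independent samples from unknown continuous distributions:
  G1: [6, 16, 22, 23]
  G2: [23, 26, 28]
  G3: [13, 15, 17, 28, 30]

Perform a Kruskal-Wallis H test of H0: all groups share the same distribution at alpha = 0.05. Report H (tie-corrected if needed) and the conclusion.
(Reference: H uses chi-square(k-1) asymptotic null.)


Step 1: Combine all N = 12 observations and assign midranks.
sorted (value, group, rank): (6,G1,1), (13,G3,2), (15,G3,3), (16,G1,4), (17,G3,5), (22,G1,6), (23,G1,7.5), (23,G2,7.5), (26,G2,9), (28,G2,10.5), (28,G3,10.5), (30,G3,12)
Step 2: Sum ranks within each group.
R_1 = 18.5 (n_1 = 4)
R_2 = 27 (n_2 = 3)
R_3 = 32.5 (n_3 = 5)
Step 3: H = 12/(N(N+1)) * sum(R_i^2/n_i) - 3(N+1)
     = 12/(12*13) * (18.5^2/4 + 27^2/3 + 32.5^2/5) - 3*13
     = 0.076923 * 539.812 - 39
     = 2.524038.
Step 4: Ties present; correction factor C = 1 - 12/(12^3 - 12) = 0.993007. Corrected H = 2.524038 / 0.993007 = 2.541813.
Step 5: Under H0, H ~ chi^2(2); p-value = 0.280577.
Step 6: alpha = 0.05. fail to reject H0.

H = 2.5418, df = 2, p = 0.280577, fail to reject H0.


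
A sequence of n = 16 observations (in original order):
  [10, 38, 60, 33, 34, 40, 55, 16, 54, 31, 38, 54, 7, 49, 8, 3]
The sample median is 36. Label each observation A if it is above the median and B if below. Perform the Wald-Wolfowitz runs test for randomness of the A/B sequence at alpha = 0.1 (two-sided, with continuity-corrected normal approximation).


Step 1: Compute median = 36; label A = above, B = below.
Labels in order: BAABBAABABAABABB  (n_A = 8, n_B = 8)
Step 2: Count runs R = 11.
Step 3: Under H0 (random ordering), E[R] = 2*n_A*n_B/(n_A+n_B) + 1 = 2*8*8/16 + 1 = 9.0000.
        Var[R] = 2*n_A*n_B*(2*n_A*n_B - n_A - n_B) / ((n_A+n_B)^2 * (n_A+n_B-1)) = 14336/3840 = 3.7333.
        SD[R] = 1.9322.
Step 4: Continuity-corrected z = (R - 0.5 - E[R]) / SD[R] = (11 - 0.5 - 9.0000) / 1.9322 = 0.7763.
Step 5: Two-sided p-value via normal approximation = 2*(1 - Phi(|z|)) = 0.437558.
Step 6: alpha = 0.1. fail to reject H0.

R = 11, z = 0.7763, p = 0.437558, fail to reject H0.


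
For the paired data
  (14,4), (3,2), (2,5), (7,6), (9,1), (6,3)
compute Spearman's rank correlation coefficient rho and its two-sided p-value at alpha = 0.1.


Step 1: Rank x and y separately (midranks; no ties here).
rank(x): 14->6, 3->2, 2->1, 7->4, 9->5, 6->3
rank(y): 4->4, 2->2, 5->5, 6->6, 1->1, 3->3
Step 2: d_i = R_x(i) - R_y(i); compute d_i^2.
  (6-4)^2=4, (2-2)^2=0, (1-5)^2=16, (4-6)^2=4, (5-1)^2=16, (3-3)^2=0
sum(d^2) = 40.
Step 3: rho = 1 - 6*40 / (6*(6^2 - 1)) = 1 - 240/210 = -0.142857.
Step 4: Under H0, t = rho * sqrt((n-2)/(1-rho^2)) = -0.2887 ~ t(4).
Step 5: Two-sided p-value from the t-distribution with 4 df = 0.787172.
Step 6: alpha = 0.1. fail to reject H0.

rho = -0.1429, p = 0.787172, fail to reject H0 at alpha = 0.1.


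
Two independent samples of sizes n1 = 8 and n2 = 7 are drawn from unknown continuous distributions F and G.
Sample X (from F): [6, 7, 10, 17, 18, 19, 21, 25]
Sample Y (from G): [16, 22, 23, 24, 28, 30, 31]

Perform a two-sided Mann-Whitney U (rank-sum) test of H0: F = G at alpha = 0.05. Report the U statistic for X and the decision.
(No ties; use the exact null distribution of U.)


Step 1: Combine and sort all 15 observations; assign midranks.
sorted (value, group): (6,X), (7,X), (10,X), (16,Y), (17,X), (18,X), (19,X), (21,X), (22,Y), (23,Y), (24,Y), (25,X), (28,Y), (30,Y), (31,Y)
ranks: 6->1, 7->2, 10->3, 16->4, 17->5, 18->6, 19->7, 21->8, 22->9, 23->10, 24->11, 25->12, 28->13, 30->14, 31->15
Step 2: Rank sum for X: R1 = 1 + 2 + 3 + 5 + 6 + 7 + 8 + 12 = 44.
Step 3: U_X = R1 - n1(n1+1)/2 = 44 - 8*9/2 = 44 - 36 = 8.
       U_Y = n1*n2 - U_X = 56 - 8 = 48.
Step 4: No ties, so the exact null distribution of U (based on enumerating the C(15,8) = 6435 equally likely rank assignments) gives the two-sided p-value.
Step 5: p-value = 0.020513; compare to alpha = 0.05. reject H0.

U_X = 8, p = 0.020513, reject H0 at alpha = 0.05.


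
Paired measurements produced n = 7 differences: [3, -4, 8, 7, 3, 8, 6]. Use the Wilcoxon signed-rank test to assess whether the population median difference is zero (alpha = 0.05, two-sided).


Step 1: Drop any zero differences (none here) and take |d_i|.
|d| = [3, 4, 8, 7, 3, 8, 6]
Step 2: Midrank |d_i| (ties get averaged ranks).
ranks: |3|->1.5, |4|->3, |8|->6.5, |7|->5, |3|->1.5, |8|->6.5, |6|->4
Step 3: Attach original signs; sum ranks with positive sign and with negative sign.
W+ = 1.5 + 6.5 + 5 + 1.5 + 6.5 + 4 = 25
W- = 3 = 3
(Check: W+ + W- = 28 should equal n(n+1)/2 = 28.)
Step 4: Test statistic W = min(W+, W-) = 3.
Step 5: Ties in |d|, so use the tie-corrected normal approximation.
        E[W] = n(n+1)/4 = 7*8/4 = 14.
        Tie groups: |d|=3 (t=2), |d|=8 (t=2); sum(t^3 - t) = 12.
        Var[W] = n(n+1)(2n+1)/24 - sum(t^3-t)/48 = 840/24 - 12/48 = 34.75.
        z = (W - E[W]) / sqrt(Var[W]) = (3 - 14) / 5.8949 = -1.8660.
        Two-sided p = 2*Phi(z) = 0.062039.
Step 6: alpha = 0.05. fail to reject H0.

W+ = 25, W- = 3, W = min = 3, p = 0.062039, fail to reject H0.


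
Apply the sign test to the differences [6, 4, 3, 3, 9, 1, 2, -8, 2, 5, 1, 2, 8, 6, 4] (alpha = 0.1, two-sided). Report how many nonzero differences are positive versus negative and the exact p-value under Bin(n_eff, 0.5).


Step 1: Discard zero differences. Original n = 15; n_eff = number of nonzero differences = 15.
Nonzero differences (with sign): +6, +4, +3, +3, +9, +1, +2, -8, +2, +5, +1, +2, +8, +6, +4
Step 2: Count signs: positive = 14, negative = 1.
Step 3: Under H0: P(positive) = 0.5, so the number of positives S ~ Bin(15, 0.5).
Step 4: Two-sided exact p-value = sum of Bin(15,0.5) probabilities at or below the observed probability = 0.000977.
Step 5: alpha = 0.1. reject H0.

n_eff = 15, pos = 14, neg = 1, p = 0.000977, reject H0.


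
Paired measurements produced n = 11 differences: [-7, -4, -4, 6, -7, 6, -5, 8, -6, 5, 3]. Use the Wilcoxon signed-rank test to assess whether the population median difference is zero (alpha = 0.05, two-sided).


Step 1: Drop any zero differences (none here) and take |d_i|.
|d| = [7, 4, 4, 6, 7, 6, 5, 8, 6, 5, 3]
Step 2: Midrank |d_i| (ties get averaged ranks).
ranks: |7|->9.5, |4|->2.5, |4|->2.5, |6|->7, |7|->9.5, |6|->7, |5|->4.5, |8|->11, |6|->7, |5|->4.5, |3|->1
Step 3: Attach original signs; sum ranks with positive sign and with negative sign.
W+ = 7 + 7 + 11 + 4.5 + 1 = 30.5
W- = 9.5 + 2.5 + 2.5 + 9.5 + 4.5 + 7 = 35.5
(Check: W+ + W- = 66 should equal n(n+1)/2 = 66.)
Step 4: Test statistic W = min(W+, W-) = 30.5.
Step 5: Ties in |d|, so use the tie-corrected normal approximation.
        E[W] = n(n+1)/4 = 11*12/4 = 33.
        Tie groups: |d|=4 (t=2), |d|=5 (t=2), |d|=6 (t=3), |d|=7 (t=2); sum(t^3 - t) = 42.
        Var[W] = n(n+1)(2n+1)/24 - sum(t^3-t)/48 = 3036/24 - 42/48 = 125.625.
        z = (W - E[W]) / sqrt(Var[W]) = (30.5 - 33) / 11.2083 = -0.2230.
        Two-sided p = 2*Phi(z) = 0.823497.
Step 6: alpha = 0.05. fail to reject H0.

W+ = 30.5, W- = 35.5, W = min = 30.5, p = 0.823497, fail to reject H0.


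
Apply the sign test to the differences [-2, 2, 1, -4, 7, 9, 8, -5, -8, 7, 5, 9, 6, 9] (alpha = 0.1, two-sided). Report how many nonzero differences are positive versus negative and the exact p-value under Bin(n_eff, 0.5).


Step 1: Discard zero differences. Original n = 14; n_eff = number of nonzero differences = 14.
Nonzero differences (with sign): -2, +2, +1, -4, +7, +9, +8, -5, -8, +7, +5, +9, +6, +9
Step 2: Count signs: positive = 10, negative = 4.
Step 3: Under H0: P(positive) = 0.5, so the number of positives S ~ Bin(14, 0.5).
Step 4: Two-sided exact p-value = sum of Bin(14,0.5) probabilities at or below the observed probability = 0.179565.
Step 5: alpha = 0.1. fail to reject H0.

n_eff = 14, pos = 10, neg = 4, p = 0.179565, fail to reject H0.


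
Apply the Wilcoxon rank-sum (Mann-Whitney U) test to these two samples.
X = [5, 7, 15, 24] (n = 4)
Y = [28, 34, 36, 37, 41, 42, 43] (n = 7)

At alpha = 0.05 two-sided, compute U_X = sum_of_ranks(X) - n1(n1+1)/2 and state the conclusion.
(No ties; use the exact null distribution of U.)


Step 1: Combine and sort all 11 observations; assign midranks.
sorted (value, group): (5,X), (7,X), (15,X), (24,X), (28,Y), (34,Y), (36,Y), (37,Y), (41,Y), (42,Y), (43,Y)
ranks: 5->1, 7->2, 15->3, 24->4, 28->5, 34->6, 36->7, 37->8, 41->9, 42->10, 43->11
Step 2: Rank sum for X: R1 = 1 + 2 + 3 + 4 = 10.
Step 3: U_X = R1 - n1(n1+1)/2 = 10 - 4*5/2 = 10 - 10 = 0.
       U_Y = n1*n2 - U_X = 28 - 0 = 28.
Step 4: No ties, so the exact null distribution of U (based on enumerating the C(11,4) = 330 equally likely rank assignments) gives the two-sided p-value.
Step 5: p-value = 0.006061; compare to alpha = 0.05. reject H0.

U_X = 0, p = 0.006061, reject H0 at alpha = 0.05.


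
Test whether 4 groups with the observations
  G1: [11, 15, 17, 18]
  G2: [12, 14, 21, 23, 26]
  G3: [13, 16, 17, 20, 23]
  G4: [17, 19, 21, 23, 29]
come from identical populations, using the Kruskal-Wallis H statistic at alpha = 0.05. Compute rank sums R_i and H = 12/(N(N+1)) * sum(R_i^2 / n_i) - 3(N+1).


Step 1: Combine all N = 19 observations and assign midranks.
sorted (value, group, rank): (11,G1,1), (12,G2,2), (13,G3,3), (14,G2,4), (15,G1,5), (16,G3,6), (17,G1,8), (17,G3,8), (17,G4,8), (18,G1,10), (19,G4,11), (20,G3,12), (21,G2,13.5), (21,G4,13.5), (23,G2,16), (23,G3,16), (23,G4,16), (26,G2,18), (29,G4,19)
Step 2: Sum ranks within each group.
R_1 = 24 (n_1 = 4)
R_2 = 53.5 (n_2 = 5)
R_3 = 45 (n_3 = 5)
R_4 = 67.5 (n_4 = 5)
Step 3: H = 12/(N(N+1)) * sum(R_i^2/n_i) - 3(N+1)
     = 12/(19*20) * (24^2/4 + 53.5^2/5 + 45^2/5 + 67.5^2/5) - 3*20
     = 0.031579 * 2032.7 - 60
     = 4.190526.
Step 4: Ties present; correction factor C = 1 - 54/(19^3 - 19) = 0.992105. Corrected H = 4.190526 / 0.992105 = 4.223873.
Step 5: Under H0, H ~ chi^2(3); p-value = 0.238283.
Step 6: alpha = 0.05. fail to reject H0.

H = 4.2239, df = 3, p = 0.238283, fail to reject H0.


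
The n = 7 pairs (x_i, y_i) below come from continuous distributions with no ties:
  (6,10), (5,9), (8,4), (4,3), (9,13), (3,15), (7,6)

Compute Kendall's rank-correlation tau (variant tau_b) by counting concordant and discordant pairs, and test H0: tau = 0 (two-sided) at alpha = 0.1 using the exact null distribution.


Step 1: Enumerate the 21 unordered pairs (i,j) with i<j and classify each by sign(x_j-x_i) * sign(y_j-y_i).
  (1,2):dx=-1,dy=-1->C; (1,3):dx=+2,dy=-6->D; (1,4):dx=-2,dy=-7->C; (1,5):dx=+3,dy=+3->C
  (1,6):dx=-3,dy=+5->D; (1,7):dx=+1,dy=-4->D; (2,3):dx=+3,dy=-5->D; (2,4):dx=-1,dy=-6->C
  (2,5):dx=+4,dy=+4->C; (2,6):dx=-2,dy=+6->D; (2,7):dx=+2,dy=-3->D; (3,4):dx=-4,dy=-1->C
  (3,5):dx=+1,dy=+9->C; (3,6):dx=-5,dy=+11->D; (3,7):dx=-1,dy=+2->D; (4,5):dx=+5,dy=+10->C
  (4,6):dx=-1,dy=+12->D; (4,7):dx=+3,dy=+3->C; (5,6):dx=-6,dy=+2->D; (5,7):dx=-2,dy=-7->C
  (6,7):dx=+4,dy=-9->D
Step 2: C = 10, D = 11, total pairs = 21.
Step 3: tau = (C - D)/(n(n-1)/2) = (10 - 11)/21 = -0.047619.
Step 4: Exact two-sided p-value (enumerate n! = 5040 permutations of y under H0): p = 1.000000.
Step 5: alpha = 0.1. fail to reject H0.

tau_b = -0.0476 (C=10, D=11), p = 1.000000, fail to reject H0.


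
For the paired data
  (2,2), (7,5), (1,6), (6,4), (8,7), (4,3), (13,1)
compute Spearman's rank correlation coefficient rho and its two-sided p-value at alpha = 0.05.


Step 1: Rank x and y separately (midranks; no ties here).
rank(x): 2->2, 7->5, 1->1, 6->4, 8->6, 4->3, 13->7
rank(y): 2->2, 5->5, 6->6, 4->4, 7->7, 3->3, 1->1
Step 2: d_i = R_x(i) - R_y(i); compute d_i^2.
  (2-2)^2=0, (5-5)^2=0, (1-6)^2=25, (4-4)^2=0, (6-7)^2=1, (3-3)^2=0, (7-1)^2=36
sum(d^2) = 62.
Step 3: rho = 1 - 6*62 / (7*(7^2 - 1)) = 1 - 372/336 = -0.107143.
Step 4: Under H0, t = rho * sqrt((n-2)/(1-rho^2)) = -0.2410 ~ t(5).
Step 5: Two-sided p-value from the t-distribution with 5 df = 0.819151.
Step 6: alpha = 0.05. fail to reject H0.

rho = -0.1071, p = 0.819151, fail to reject H0 at alpha = 0.05.


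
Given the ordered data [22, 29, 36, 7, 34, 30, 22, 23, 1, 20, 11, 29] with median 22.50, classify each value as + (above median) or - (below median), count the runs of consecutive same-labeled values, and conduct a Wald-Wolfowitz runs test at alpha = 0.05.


Step 1: Compute median = 22.50; label A = above, B = below.
Labels in order: BAABAABABBBA  (n_A = 6, n_B = 6)
Step 2: Count runs R = 8.
Step 3: Under H0 (random ordering), E[R] = 2*n_A*n_B/(n_A+n_B) + 1 = 2*6*6/12 + 1 = 7.0000.
        Var[R] = 2*n_A*n_B*(2*n_A*n_B - n_A - n_B) / ((n_A+n_B)^2 * (n_A+n_B-1)) = 4320/1584 = 2.7273.
        SD[R] = 1.6514.
Step 4: Continuity-corrected z = (R - 0.5 - E[R]) / SD[R] = (8 - 0.5 - 7.0000) / 1.6514 = 0.3028.
Step 5: Two-sided p-value via normal approximation = 2*(1 - Phi(|z|)) = 0.762069.
Step 6: alpha = 0.05. fail to reject H0.

R = 8, z = 0.3028, p = 0.762069, fail to reject H0.


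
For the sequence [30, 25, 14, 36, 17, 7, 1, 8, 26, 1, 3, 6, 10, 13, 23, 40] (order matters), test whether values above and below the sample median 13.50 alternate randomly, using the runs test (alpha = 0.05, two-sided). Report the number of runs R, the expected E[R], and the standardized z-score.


Step 1: Compute median = 13.50; label A = above, B = below.
Labels in order: AAAAABBBABBBBBAA  (n_A = 8, n_B = 8)
Step 2: Count runs R = 5.
Step 3: Under H0 (random ordering), E[R] = 2*n_A*n_B/(n_A+n_B) + 1 = 2*8*8/16 + 1 = 9.0000.
        Var[R] = 2*n_A*n_B*(2*n_A*n_B - n_A - n_B) / ((n_A+n_B)^2 * (n_A+n_B-1)) = 14336/3840 = 3.7333.
        SD[R] = 1.9322.
Step 4: Continuity-corrected z = (R + 0.5 - E[R]) / SD[R] = (5 + 0.5 - 9.0000) / 1.9322 = -1.8114.
Step 5: Two-sided p-value via normal approximation = 2*(1 - Phi(|z|)) = 0.070076.
Step 6: alpha = 0.05. fail to reject H0.

R = 5, z = -1.8114, p = 0.070076, fail to reject H0.
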